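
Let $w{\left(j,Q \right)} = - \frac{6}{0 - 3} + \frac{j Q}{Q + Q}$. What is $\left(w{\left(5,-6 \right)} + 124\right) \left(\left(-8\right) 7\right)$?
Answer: $-7196$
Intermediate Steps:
$w{\left(j,Q \right)} = 2 + \frac{j}{2}$ ($w{\left(j,Q \right)} = - \frac{6}{-3} + \frac{Q j}{2 Q} = \left(-6\right) \left(- \frac{1}{3}\right) + Q j \frac{1}{2 Q} = 2 + \frac{j}{2}$)
$\left(w{\left(5,-6 \right)} + 124\right) \left(\left(-8\right) 7\right) = \left(\left(2 + \frac{1}{2} \cdot 5\right) + 124\right) \left(\left(-8\right) 7\right) = \left(\left(2 + \frac{5}{2}\right) + 124\right) \left(-56\right) = \left(\frac{9}{2} + 124\right) \left(-56\right) = \frac{257}{2} \left(-56\right) = -7196$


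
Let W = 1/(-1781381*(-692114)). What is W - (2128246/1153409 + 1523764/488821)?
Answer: -3449527152946730419735039/695132575591070311883426 ≈ -4.9624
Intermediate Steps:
W = 1/1232918729434 (W = -1/1781381*(-1/692114) = 1/1232918729434 ≈ 8.1108e-13)
W - (2128246/1153409 + 1523764/488821) = 1/1232918729434 - (2128246/1153409 + 1523764/488821) = 1/1232918729434 - 1*2797854449442/563810540789 = 1/1232918729434 - 2797854449442/563810540789 = -3449527152946730419735039/695132575591070311883426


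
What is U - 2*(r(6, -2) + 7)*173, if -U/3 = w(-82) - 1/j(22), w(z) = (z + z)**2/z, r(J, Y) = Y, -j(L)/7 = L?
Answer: -114887/154 ≈ -746.02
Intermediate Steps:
j(L) = -7*L
w(z) = 4*z (w(z) = (2*z)**2/z = (4*z**2)/z = 4*z)
U = 151533/154 (U = -3*(4*(-82) - 1/((-7*22))) = -3*(-328 - 1/(-154)) = -3*(-328 - 1*(-1/154)) = -3*(-328 + 1/154) = -3*(-50511/154) = 151533/154 ≈ 983.98)
U - 2*(r(6, -2) + 7)*173 = 151533/154 - 2*(-2 + 7)*173 = 151533/154 - 2*5*173 = 151533/154 - 10*173 = 151533/154 - 1*1730 = 151533/154 - 1730 = -114887/154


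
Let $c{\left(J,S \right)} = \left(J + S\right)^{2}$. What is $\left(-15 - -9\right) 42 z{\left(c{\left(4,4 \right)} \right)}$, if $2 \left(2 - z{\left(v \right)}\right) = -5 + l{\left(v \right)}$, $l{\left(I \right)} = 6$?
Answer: $-378$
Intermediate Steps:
$z{\left(v \right)} = \frac{3}{2}$ ($z{\left(v \right)} = 2 - \frac{-5 + 6}{2} = 2 - \frac{1}{2} = \frac{3}{2}$)
$\left(-15 - -9\right) 42 z{\left(c{\left(4,4 \right)} \right)} = \left(-15 - -9\right) 42 \cdot \frac{3}{2} = \left(-15 + 9\right) 42 \cdot \frac{3}{2} = \left(-6\right) 42 \cdot \frac{3}{2} = \left(-252\right) \frac{3}{2} = -378$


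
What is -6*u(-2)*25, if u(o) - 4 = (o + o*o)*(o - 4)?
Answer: 1200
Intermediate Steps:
u(o) = 4 + (-4 + o)*(o + o²) (u(o) = 4 + (o + o*o)*(o - 4) = 4 + (o + o²)*(-4 + o) = 4 + (-4 + o)*(o + o²))
-6*u(-2)*25 = -6*(4 + (-2)³ - 4*(-2) - 3*(-2)²)*25 = -6*(4 - 8 + 8 - 3*4)*25 = -6*(4 - 8 + 8 - 12)*25 = -6*(-8)*25 = 48*25 = 1200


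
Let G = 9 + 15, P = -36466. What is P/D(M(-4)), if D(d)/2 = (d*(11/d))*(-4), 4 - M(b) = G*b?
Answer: 18233/44 ≈ 414.39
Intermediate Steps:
G = 24
M(b) = 4 - 24*b
D(d) = -88 (D(d) = 2*((d*(11/d))*(-4)) = 2*(11*(-4)) = 2*(-44) = -88)
P/D(M(-4)) = -36466/(-88) = -36466*(-1/88) = 18233/44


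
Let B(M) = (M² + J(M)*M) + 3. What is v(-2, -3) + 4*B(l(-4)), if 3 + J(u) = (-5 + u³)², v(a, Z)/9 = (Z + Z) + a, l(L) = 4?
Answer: 55652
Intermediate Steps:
v(a, Z) = 9*a + 18*Z (v(a, Z) = 9*((Z + Z) + a) = 9*(2*Z + a) = 9*(a + 2*Z) = 9*a + 18*Z)
J(u) = -3 + (-5 + u³)²
B(M) = 3 + M² + M*(-3 + (-5 + M³)²) (B(M) = (M² + (-3 + (-5 + M³)²)*M) + 3 = (M² + M*(-3 + (-5 + M³)²)) + 3 = 3 + M² + M*(-3 + (-5 + M³)²))
v(-2, -3) + 4*B(l(-4)) = (9*(-2) + 18*(-3)) + 4*(3 + 4² + 4*(-3 + (-5 + 4³)²)) = (-18 - 54) + 4*(3 + 16 + 4*(-3 + (-5 + 64)²)) = -72 + 4*(3 + 16 + 4*(-3 + 59²)) = -72 + 4*(3 + 16 + 4*(-3 + 3481)) = -72 + 4*(3 + 16 + 4*3478) = -72 + 4*(3 + 16 + 13912) = -72 + 4*13931 = -72 + 55724 = 55652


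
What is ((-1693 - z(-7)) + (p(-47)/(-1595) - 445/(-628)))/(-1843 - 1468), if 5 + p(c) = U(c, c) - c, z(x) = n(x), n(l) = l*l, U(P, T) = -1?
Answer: 1744207693/3316496260 ≈ 0.52592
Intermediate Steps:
n(l) = l²
z(x) = x²
p(c) = -6 - c (p(c) = -5 + (-1 - c) = -6 - c)
((-1693 - z(-7)) + (p(-47)/(-1595) - 445/(-628)))/(-1843 - 1468) = ((-1693 - 1*(-7)²) + ((-6 - 1*(-47))/(-1595) - 445/(-628)))/(-1843 - 1468) = ((-1693 - 1*49) + ((-6 + 47)*(-1/1595) - 445*(-1/628)))/(-3311) = ((-1693 - 49) + (41*(-1/1595) + 445/628))*(-1/3311) = (-1742 + (-41/1595 + 445/628))*(-1/3311) = (-1742 + 684027/1001660)*(-1/3311) = -1744207693/1001660*(-1/3311) = 1744207693/3316496260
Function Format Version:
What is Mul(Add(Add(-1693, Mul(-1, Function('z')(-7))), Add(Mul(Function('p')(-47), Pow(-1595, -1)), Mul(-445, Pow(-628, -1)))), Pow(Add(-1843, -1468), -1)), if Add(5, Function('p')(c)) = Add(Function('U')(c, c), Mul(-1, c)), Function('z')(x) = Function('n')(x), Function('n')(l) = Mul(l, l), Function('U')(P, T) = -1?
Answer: Rational(1744207693, 3316496260) ≈ 0.52592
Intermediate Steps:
Function('n')(l) = Pow(l, 2)
Function('z')(x) = Pow(x, 2)
Function('p')(c) = Add(-6, Mul(-1, c)) (Function('p')(c) = Add(-5, Add(-1, Mul(-1, c))) = Add(-6, Mul(-1, c)))
Mul(Add(Add(-1693, Mul(-1, Function('z')(-7))), Add(Mul(Function('p')(-47), Pow(-1595, -1)), Mul(-445, Pow(-628, -1)))), Pow(Add(-1843, -1468), -1)) = Mul(Add(Add(-1693, Mul(-1, Pow(-7, 2))), Add(Mul(Add(-6, Mul(-1, -47)), Pow(-1595, -1)), Mul(-445, Pow(-628, -1)))), Pow(Add(-1843, -1468), -1)) = Mul(Add(Add(-1693, Mul(-1, 49)), Add(Mul(Add(-6, 47), Rational(-1, 1595)), Mul(-445, Rational(-1, 628)))), Pow(-3311, -1)) = Mul(Add(Add(-1693, -49), Add(Mul(41, Rational(-1, 1595)), Rational(445, 628))), Rational(-1, 3311)) = Mul(Add(-1742, Add(Rational(-41, 1595), Rational(445, 628))), Rational(-1, 3311)) = Mul(Add(-1742, Rational(684027, 1001660)), Rational(-1, 3311)) = Mul(Rational(-1744207693, 1001660), Rational(-1, 3311)) = Rational(1744207693, 3316496260)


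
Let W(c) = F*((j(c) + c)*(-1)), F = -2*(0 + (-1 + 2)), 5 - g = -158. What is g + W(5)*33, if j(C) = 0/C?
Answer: 493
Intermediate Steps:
g = 163 (g = 5 - 1*(-158) = 5 + 158 = 163)
j(C) = 0
F = -2 (F = -2*(0 + 1) = -2*1 = -2)
W(c) = 2*c (W(c) = -2*(0 + c)*(-1) = -2*c*(-1) = -(-2)*c = 2*c)
g + W(5)*33 = 163 + (2*5)*33 = 163 + 10*33 = 163 + 330 = 493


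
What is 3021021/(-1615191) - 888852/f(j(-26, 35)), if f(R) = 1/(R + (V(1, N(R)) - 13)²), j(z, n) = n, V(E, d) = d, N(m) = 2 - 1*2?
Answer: -97625272056783/538397 ≈ -1.8133e+8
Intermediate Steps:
N(m) = 0 (N(m) = 2 - 2 = 0)
f(R) = 1/(169 + R) (f(R) = 1/(R + (0 - 13)²) = 1/(R + (-13)²) = 1/(R + 169) = 1/(169 + R))
3021021/(-1615191) - 888852/f(j(-26, 35)) = 3021021/(-1615191) - 888852/(1/(169 + 35)) = 3021021*(-1/1615191) - 888852/(1/204) = -1007007/538397 - 888852/1/204 = -1007007/538397 - 888852*204 = -1007007/538397 - 181325808 = -97625272056783/538397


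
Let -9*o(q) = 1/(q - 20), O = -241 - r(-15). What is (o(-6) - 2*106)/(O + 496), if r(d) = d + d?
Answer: -49607/66690 ≈ -0.74384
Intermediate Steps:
r(d) = 2*d
O = -211 (O = -241 - 2*(-15) = -241 - 1*(-30) = -241 + 30 = -211)
o(q) = -1/(9*(-20 + q)) (o(q) = -1/(9*(q - 20)) = -1/(9*(-20 + q)))
(o(-6) - 2*106)/(O + 496) = (-1/(-180 + 9*(-6)) - 2*106)/(-211 + 496) = (-1/(-180 - 54) - 212)/285 = (-1/(-234) - 212)*(1/285) = (-1*(-1/234) - 212)*(1/285) = (1/234 - 212)*(1/285) = -49607/234*1/285 = -49607/66690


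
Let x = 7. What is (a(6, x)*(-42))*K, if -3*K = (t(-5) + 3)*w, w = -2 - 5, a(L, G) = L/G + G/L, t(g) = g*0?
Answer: -595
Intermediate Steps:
t(g) = 0
a(L, G) = G/L + L/G
w = -7
K = 7 (K = -(0 + 3)*(-7)/3 = -(-7) = -⅓*(-21) = 7)
(a(6, x)*(-42))*K = ((7/6 + 6/7)*(-42))*7 = ((85/42)*(-42))*7 = -85*7 = -595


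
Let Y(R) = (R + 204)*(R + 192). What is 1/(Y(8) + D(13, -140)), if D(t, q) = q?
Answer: 1/42260 ≈ 2.3663e-5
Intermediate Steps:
Y(R) = (192 + R)*(204 + R) (Y(R) = (204 + R)*(192 + R) = (192 + R)*(204 + R))
1/(Y(8) + D(13, -140)) = 1/((39168 + 8**2 + 396*8) - 140) = 1/((39168 + 64 + 3168) - 140) = 1/(42400 - 140) = 1/42260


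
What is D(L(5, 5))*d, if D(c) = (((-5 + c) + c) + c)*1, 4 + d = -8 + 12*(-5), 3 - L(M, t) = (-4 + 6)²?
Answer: 576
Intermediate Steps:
L(M, t) = -1 (L(M, t) = 3 - (-4 + 6)² = 3 - 1*2² = 3 - 1*4 = 3 - 4 = -1)
d = -72 (d = -4 + (-8 + 12*(-5)) = -4 + (-8 - 60) = -4 - 68 = -72)
D(c) = -5 + 3*c (D(c) = ((-5 + 2*c) + c)*1 = (-5 + 3*c)*1 = -5 + 3*c)
D(L(5, 5))*d = (-5 + 3*(-1))*(-72) = (-5 - 3)*(-72) = -8*(-72) = 576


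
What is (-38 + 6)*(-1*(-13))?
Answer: -416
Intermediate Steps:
(-38 + 6)*(-1*(-13)) = -32*13 = -416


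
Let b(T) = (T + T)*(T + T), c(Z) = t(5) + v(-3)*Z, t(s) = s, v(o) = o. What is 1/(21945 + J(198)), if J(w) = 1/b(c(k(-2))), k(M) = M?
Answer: 484/10621381 ≈ 4.5568e-5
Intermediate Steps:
c(Z) = 5 - 3*Z
b(T) = 4*T**2 (b(T) = (2*T)*(2*T) = 4*T**2)
J(w) = 1/484 (J(w) = 1/(4*(5 - 3*(-2))**2) = 1/(4*(5 + 6)**2) = 1/(4*11**2) = 1/(4*121) = 1/484)
1/(21945 + J(198)) = 1/(21945 + 1/484) = 1/(10621381/484) = 484/10621381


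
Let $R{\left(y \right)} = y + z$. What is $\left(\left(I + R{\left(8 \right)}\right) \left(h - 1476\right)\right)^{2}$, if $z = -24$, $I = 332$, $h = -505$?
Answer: $391870992016$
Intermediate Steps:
$R{\left(y \right)} = -24 + y$ ($R{\left(y \right)} = y - 24 = -24 + y$)
$\left(\left(I + R{\left(8 \right)}\right) \left(h - 1476\right)\right)^{2} = \left(\left(332 + \left(-24 + 8\right)\right) \left(-505 - 1476\right)\right)^{2} = \left(\left(332 - 16\right) \left(-1981\right)\right)^{2} = \left(316 \left(-1981\right)\right)^{2} = \left(-625996\right)^{2} = 391870992016$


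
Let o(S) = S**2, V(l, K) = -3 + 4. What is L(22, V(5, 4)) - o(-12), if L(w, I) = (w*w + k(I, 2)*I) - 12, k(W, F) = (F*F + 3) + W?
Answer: 336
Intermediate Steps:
k(W, F) = 3 + W + F**2 (k(W, F) = (F**2 + 3) + W = (3 + F**2) + W = 3 + W + F**2)
V(l, K) = 1
L(w, I) = -12 + w**2 + I*(7 + I) (L(w, I) = (w*w + (3 + I + 2**2)*I) - 12 = (w**2 + (3 + I + 4)*I) - 12 = (w**2 + (7 + I)*I) - 12 = (w**2 + I*(7 + I)) - 12 = -12 + w**2 + I*(7 + I))
L(22, V(5, 4)) - o(-12) = (-12 + 22**2 + 1*(7 + 1)) - 1*(-12)**2 = (-12 + 484 + 1*8) - 1*144 = (-12 + 484 + 8) - 144 = 480 - 144 = 336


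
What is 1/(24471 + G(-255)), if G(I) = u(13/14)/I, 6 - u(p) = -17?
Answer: 255/6240082 ≈ 4.0865e-5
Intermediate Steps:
u(p) = 23 (u(p) = 6 - 1*(-17) = 6 + 17 = 23)
G(I) = 23/I
1/(24471 + G(-255)) = 1/(24471 + 23/(-255)) = 1/(24471 + 23*(-1/255)) = 1/(24471 - 23/255) = 1/(6240082/255) = 255/6240082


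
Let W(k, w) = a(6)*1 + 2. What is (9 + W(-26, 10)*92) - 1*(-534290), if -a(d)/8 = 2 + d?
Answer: 528595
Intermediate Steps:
a(d) = -16 - 8*d (a(d) = -8*(2 + d) = -16 - 8*d)
W(k, w) = -62 (W(k, w) = (-16 - 8*6)*1 + 2 = (-16 - 48)*1 + 2 = -64*1 + 2 = -64 + 2 = -62)
(9 + W(-26, 10)*92) - 1*(-534290) = (9 - 62*92) - 1*(-534290) = (9 - 5704) + 534290 = -5695 + 534290 = 528595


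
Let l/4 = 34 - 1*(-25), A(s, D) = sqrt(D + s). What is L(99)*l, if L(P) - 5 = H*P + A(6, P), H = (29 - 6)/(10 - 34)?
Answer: -42421/2 + 236*sqrt(105) ≈ -18792.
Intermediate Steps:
H = -23/24 (H = 23/(-24) = 23*(-1/24) = -23/24 ≈ -0.95833)
l = 236 (l = 4*(34 - 1*(-25)) = 4*(34 + 25) = 4*59 = 236)
L(P) = 5 + sqrt(6 + P) - 23*P/24 (L(P) = 5 + (-23*P/24 + sqrt(P + 6)) = 5 + (-23*P/24 + sqrt(6 + P)) = 5 + (sqrt(6 + P) - 23*P/24) = 5 + sqrt(6 + P) - 23*P/24)
L(99)*l = (5 + sqrt(6 + 99) - 23/24*99)*236 = (5 + sqrt(105) - 759/8)*236 = (-719/8 + sqrt(105))*236 = -42421/2 + 236*sqrt(105)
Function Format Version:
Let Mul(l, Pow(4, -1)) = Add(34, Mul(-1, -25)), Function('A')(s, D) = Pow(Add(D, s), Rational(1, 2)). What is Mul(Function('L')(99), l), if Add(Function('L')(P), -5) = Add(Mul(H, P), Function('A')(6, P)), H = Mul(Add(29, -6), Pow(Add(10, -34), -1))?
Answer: Add(Rational(-42421, 2), Mul(236, Pow(105, Rational(1, 2)))) ≈ -18792.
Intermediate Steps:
H = Rational(-23, 24) (H = Mul(23, Pow(-24, -1)) = Mul(23, Rational(-1, 24)) = Rational(-23, 24) ≈ -0.95833)
l = 236 (l = Mul(4, Add(34, Mul(-1, -25))) = Mul(4, Add(34, 25)) = Mul(4, 59) = 236)
Function('L')(P) = Add(5, Pow(Add(6, P), Rational(1, 2)), Mul(Rational(-23, 24), P)) (Function('L')(P) = Add(5, Add(Mul(Rational(-23, 24), P), Pow(Add(P, 6), Rational(1, 2)))) = Add(5, Add(Mul(Rational(-23, 24), P), Pow(Add(6, P), Rational(1, 2)))) = Add(5, Add(Pow(Add(6, P), Rational(1, 2)), Mul(Rational(-23, 24), P))) = Add(5, Pow(Add(6, P), Rational(1, 2)), Mul(Rational(-23, 24), P)))
Mul(Function('L')(99), l) = Mul(Add(5, Pow(Add(6, 99), Rational(1, 2)), Mul(Rational(-23, 24), 99)), 236) = Mul(Add(5, Pow(105, Rational(1, 2)), Rational(-759, 8)), 236) = Mul(Add(Rational(-719, 8), Pow(105, Rational(1, 2))), 236) = Add(Rational(-42421, 2), Mul(236, Pow(105, Rational(1, 2))))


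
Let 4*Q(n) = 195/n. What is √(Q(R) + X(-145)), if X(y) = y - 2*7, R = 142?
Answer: 3*I*√1421846/284 ≈ 12.596*I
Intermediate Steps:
Q(n) = 195/(4*n) (Q(n) = (195/n)/4 = 195/(4*n))
X(y) = -14 + y (X(y) = y - 14 = -14 + y)
√(Q(R) + X(-145)) = √((195/4)/142 + (-14 - 145)) = √((195/4)*(1/142) - 159) = √(195/568 - 159) = √(-90117/568) = 3*I*√1421846/284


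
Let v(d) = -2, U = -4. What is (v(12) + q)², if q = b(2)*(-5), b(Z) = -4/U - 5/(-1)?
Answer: 1024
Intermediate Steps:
b(Z) = 6 (b(Z) = -4/(-4) - 5/(-1) = -4*(-¼) - 5*(-1) = 1 + 5 = 6)
q = -30 (q = 6*(-5) = -30)
(v(12) + q)² = (-2 - 30)² = (-32)² = 1024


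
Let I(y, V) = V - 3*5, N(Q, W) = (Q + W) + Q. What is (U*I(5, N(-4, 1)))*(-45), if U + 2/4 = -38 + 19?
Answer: -19305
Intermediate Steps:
N(Q, W) = W + 2*Q
I(y, V) = -15 + V (I(y, V) = V - 15 = -15 + V)
U = -39/2 (U = -½ + (-38 + 19) = -½ - 19 = -39/2 ≈ -19.500)
(U*I(5, N(-4, 1)))*(-45) = -39*(-15 + (1 + 2*(-4)))/2*(-45) = -39*(-15 + (1 - 8))/2*(-45) = -39*(-15 - 7)/2*(-45) = -39/2*(-22)*(-45) = 429*(-45) = -19305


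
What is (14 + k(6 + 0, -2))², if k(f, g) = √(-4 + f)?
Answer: (14 + √2)² ≈ 237.60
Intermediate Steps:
(14 + k(6 + 0, -2))² = (14 + √(-4 + (6 + 0)))² = (14 + √(-4 + 6))² = (14 + √2)²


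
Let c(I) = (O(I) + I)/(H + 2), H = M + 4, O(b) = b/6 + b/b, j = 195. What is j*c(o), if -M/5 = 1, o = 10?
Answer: 2470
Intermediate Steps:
M = -5 (M = -5*1 = -5)
O(b) = 1 + b/6 (O(b) = b*(1/6) + 1 = b/6 + 1 = 1 + b/6)
H = -1 (H = -5 + 4 = -1)
c(I) = 1 + 7*I/6 (c(I) = ((1 + I/6) + I)/(-1 + 2) = (1 + 7*I/6)/1 = (1 + 7*I/6)*1 = 1 + 7*I/6)
j*c(o) = 195*(1 + (7/6)*10) = 195*(1 + 35/3) = 195*(38/3) = 2470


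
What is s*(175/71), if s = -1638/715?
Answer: -4410/781 ≈ -5.6466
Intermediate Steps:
s = -126/55 (s = -1638*1/715 = -126/55 ≈ -2.2909)
s*(175/71) = -4410/(11*71) = -126/55*175/71 = -4410/781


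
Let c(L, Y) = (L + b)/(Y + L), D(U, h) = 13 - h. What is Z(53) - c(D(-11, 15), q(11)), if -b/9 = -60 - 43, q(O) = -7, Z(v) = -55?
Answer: 430/9 ≈ 47.778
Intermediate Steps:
b = 927 (b = -9*(-60 - 43) = -9*(-103) = 927)
c(L, Y) = (927 + L)/(L + Y) (c(L, Y) = (L + 927)/(Y + L) = (927 + L)/(L + Y))
Z(53) - c(D(-11, 15), q(11)) = -55 - (927 + (13 - 1*15))/((13 - 1*15) - 7) = -55 - (927 + (13 - 15))/((13 - 15) - 7) = -55 - (927 - 2)/(-2 - 7) = -55 - 925/(-9) = -55 - (-1)*925/9 = -55 - 1*(-925/9) = -55 + 925/9 = 430/9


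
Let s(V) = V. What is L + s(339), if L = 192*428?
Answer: 82515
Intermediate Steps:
L = 82176
L + s(339) = 82176 + 339 = 82515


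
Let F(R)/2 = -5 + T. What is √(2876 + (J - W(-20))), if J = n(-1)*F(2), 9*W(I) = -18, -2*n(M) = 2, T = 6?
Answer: 2*√719 ≈ 53.628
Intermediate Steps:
n(M) = -1 (n(M) = -½*2 = -1)
W(I) = -2 (W(I) = (⅑)*(-18) = -2)
F(R) = 2 (F(R) = 2*(-5 + 6) = 2*1 = 2)
J = -2 (J = -1*2 = -2)
√(2876 + (J - W(-20))) = √(2876 + (-2 - 1*(-2))) = √(2876 + (-2 + 2)) = √(2876 + 0) = √2876 = 2*√719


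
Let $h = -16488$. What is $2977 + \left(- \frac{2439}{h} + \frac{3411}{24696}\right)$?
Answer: $\frac{233856887}{78547} \approx 2977.3$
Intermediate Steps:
$2977 + \left(- \frac{2439}{h} + \frac{3411}{24696}\right) = 2977 + \left(- \frac{2439}{-16488} + \frac{3411}{24696}\right) = 2977 + \left(\left(-2439\right) \left(- \frac{1}{16488}\right) + 3411 \cdot \frac{1}{24696}\right) = 2977 + \left(\frac{271}{1832} + \frac{379}{2744}\right) = 2977 + \frac{22468}{78547} = \frac{233856887}{78547}$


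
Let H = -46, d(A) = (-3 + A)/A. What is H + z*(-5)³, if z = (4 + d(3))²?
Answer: -2046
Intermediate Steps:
d(A) = (-3 + A)/A
z = 16 (z = (4 + (-3 + 3)/3)² = (4 + (⅓)*0)² = (4 + 0)² = 4² = 16)
H + z*(-5)³ = -46 + 16*(-5)³ = -46 + 16*(-125) = -46 - 2000 = -2046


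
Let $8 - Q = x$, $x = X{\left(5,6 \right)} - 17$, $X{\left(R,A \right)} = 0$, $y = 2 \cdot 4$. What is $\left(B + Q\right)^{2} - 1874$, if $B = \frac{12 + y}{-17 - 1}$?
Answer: $- \frac{105569}{81} \approx -1303.3$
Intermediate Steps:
$y = 8$
$x = -17$ ($x = 0 - 17 = -17$)
$Q = 25$ ($Q = 8 - -17 = 8 + 17 = 25$)
$B = - \frac{10}{9}$ ($B = \frac{12 + 8}{-17 - 1} = \frac{20}{-18} = 20 \left(- \frac{1}{18}\right) = - \frac{10}{9} \approx -1.1111$)
$\left(B + Q\right)^{2} - 1874 = \left(- \frac{10}{9} + 25\right)^{2} - 1874 = \left(\frac{215}{9}\right)^{2} - 1874 = \frac{46225}{81} - 1874 = - \frac{105569}{81}$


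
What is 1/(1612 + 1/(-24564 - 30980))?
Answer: 55544/89536927 ≈ 0.00062035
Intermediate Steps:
1/(1612 + 1/(-24564 - 30980)) = 1/(1612 + 1/(-55544)) = 1/(1612 - 1/55544) = 1/(89536927/55544) = 55544/89536927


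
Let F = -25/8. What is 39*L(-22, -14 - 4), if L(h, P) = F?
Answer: -975/8 ≈ -121.88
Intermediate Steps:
F = -25/8 (F = -25*1/8 = -25/8 ≈ -3.1250)
L(h, P) = -25/8
39*L(-22, -14 - 4) = 39*(-25/8) = -975/8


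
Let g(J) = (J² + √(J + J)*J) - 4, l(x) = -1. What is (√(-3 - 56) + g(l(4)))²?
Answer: (-3 + I*√59 - I*√2)² ≈ -30.274 - 37.602*I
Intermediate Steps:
g(J) = -4 + J² + √2*J^(3/2) (g(J) = (J² + √(2*J)*J) - 4 = (J² + (√2*√J)*J) - 4 = (J² + √2*J^(3/2)) - 4 = -4 + J² + √2*J^(3/2))
(√(-3 - 56) + g(l(4)))² = (√(-3 - 56) + (-4 + (-1)² + √2*(-1)^(3/2)))² = (√(-59) + (-4 + 1 + √2*(-I)))² = (I*√59 + (-4 + 1 - I*√2))² = (I*√59 + (-3 - I*√2))² = (-3 + I*√59 - I*√2)²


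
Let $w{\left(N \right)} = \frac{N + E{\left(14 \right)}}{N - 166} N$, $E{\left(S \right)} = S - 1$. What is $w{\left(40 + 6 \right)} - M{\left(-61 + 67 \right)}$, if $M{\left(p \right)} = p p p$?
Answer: $- \frac{14317}{60} \approx -238.62$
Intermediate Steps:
$E{\left(S \right)} = -1 + S$ ($E{\left(S \right)} = S - 1 = -1 + S$)
$M{\left(p \right)} = p^{3}$ ($M{\left(p \right)} = p^{2} p = p^{3}$)
$w{\left(N \right)} = \frac{N \left(13 + N\right)}{-166 + N}$ ($w{\left(N \right)} = \frac{N + \left(-1 + 14\right)}{N - 166} N = \frac{N + 13}{-166 + N} N = \frac{13 + N}{-166 + N} N = \frac{N \left(13 + N\right)}{-166 + N}$)
$w{\left(40 + 6 \right)} - M{\left(-61 + 67 \right)} = \frac{\left(40 + 6\right) \left(13 + \left(40 + 6\right)\right)}{-166 + \left(40 + 6\right)} - \left(-61 + 67\right)^{3} = \frac{46 \left(13 + 46\right)}{-166 + 46} - 6^{3} = 46 \frac{1}{-120} \cdot 59 - 216 = 46 \left(- \frac{1}{120}\right) 59 - 216 = - \frac{1357}{60} - 216 = - \frac{14317}{60}$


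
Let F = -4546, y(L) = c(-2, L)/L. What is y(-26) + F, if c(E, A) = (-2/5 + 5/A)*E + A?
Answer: -7681127/1690 ≈ -4545.0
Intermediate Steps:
c(E, A) = A + E*(-⅖ + 5/A) (c(E, A) = (-2*⅕ + 5/A)*E + A = (-⅖ + 5/A)*E + A = E*(-⅖ + 5/A) + A = A + E*(-⅖ + 5/A))
y(L) = (⅘ + L - 10/L)/L (y(L) = (L - ⅖*(-2) + 5*(-2)/L)/L = (L + ⅘ - 10/L)/L = (⅘ + L - 10/L)/L)
y(-26) + F = (1 - 10/(-26)² + (⅘)/(-26)) - 4546 = (1 - 10*1/676 + (⅘)*(-1/26)) - 4546 = (1 - 5/338 - 2/65) - 4546 = 1613/1690 - 4546 = -7681127/1690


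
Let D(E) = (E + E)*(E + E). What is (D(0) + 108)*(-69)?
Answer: -7452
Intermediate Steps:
D(E) = 4*E² (D(E) = (2*E)*(2*E) = 4*E²)
(D(0) + 108)*(-69) = (4*0² + 108)*(-69) = (4*0 + 108)*(-69) = (0 + 108)*(-69) = 108*(-69) = -7452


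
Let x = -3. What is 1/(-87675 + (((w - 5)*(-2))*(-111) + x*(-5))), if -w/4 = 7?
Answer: -1/94986 ≈ -1.0528e-5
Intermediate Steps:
w = -28 (w = -4*7 = -28)
1/(-87675 + (((w - 5)*(-2))*(-111) + x*(-5))) = 1/(-87675 + (((-28 - 5)*(-2))*(-111) - 3*(-5))) = 1/(-87675 + (-33*(-2)*(-111) + 15)) = 1/(-87675 + (66*(-111) + 15)) = 1/(-87675 + (-7326 + 15)) = 1/(-87675 - 7311) = 1/(-94986) = -1/94986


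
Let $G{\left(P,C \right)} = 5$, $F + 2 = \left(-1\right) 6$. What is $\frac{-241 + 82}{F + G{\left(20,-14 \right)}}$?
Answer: $53$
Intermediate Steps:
$F = -8$ ($F = -2 - 6 = -8$)
$\frac{-241 + 82}{F + G{\left(20,-14 \right)}} = \frac{-241 + 82}{-8 + 5} = - \frac{159}{-3} = \left(-159\right) \left(- \frac{1}{3}\right) = 53$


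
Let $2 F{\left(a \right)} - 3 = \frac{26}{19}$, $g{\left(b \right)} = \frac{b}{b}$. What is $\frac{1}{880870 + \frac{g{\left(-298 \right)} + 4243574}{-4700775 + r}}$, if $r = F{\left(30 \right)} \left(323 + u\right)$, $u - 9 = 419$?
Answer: $\frac{178567117}{157294255095940} \approx 1.1352 \cdot 10^{-6}$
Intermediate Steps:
$u = 428$ ($u = 9 + 419 = 428$)
$g{\left(b \right)} = 1$
$F{\left(a \right)} = \frac{83}{38}$ ($F{\left(a \right)} = \frac{3}{2} + \frac{26 \cdot \frac{1}{19}}{2} = \frac{3}{2} + \frac{1}{2} \cdot \frac{26}{19} = \frac{3}{2} + \frac{13}{19} = \frac{83}{38}$)
$r = \frac{62333}{38}$ ($r = \frac{83 \left(323 + 428\right)}{38} = \frac{83}{38} \cdot 751 = \frac{62333}{38} \approx 1640.3$)
$\frac{1}{880870 + \frac{g{\left(-298 \right)} + 4243574}{-4700775 + r}} = \frac{1}{880870 + \frac{1 + 4243574}{-4700775 + \frac{62333}{38}}} = \frac{1}{880870 + \frac{4243575}{- \frac{178567117}{38}}} = \frac{1}{880870 + 4243575 \left(- \frac{38}{178567117}\right)} = \frac{1}{880870 - \frac{161255850}{178567117}} = \frac{1}{\frac{157294255095940}{178567117}} = \frac{178567117}{157294255095940}$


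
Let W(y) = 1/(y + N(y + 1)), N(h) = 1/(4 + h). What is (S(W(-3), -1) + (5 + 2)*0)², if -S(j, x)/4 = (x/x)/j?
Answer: 100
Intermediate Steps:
W(y) = 1/(y + 1/(5 + y)) (W(y) = 1/(y + 1/(4 + (y + 1))) = 1/(y + 1/(4 + (1 + y))) = 1/(y + 1/(5 + y)))
S(j, x) = -4/j (S(j, x) = -4*x/x/j = -4/j)
(S(W(-3), -1) + (5 + 2)*0)² = (-4*(1 - 3*(5 - 3))/(5 - 3) + (5 + 2)*0)² = (-4/(2/(1 - 3*2)) + 7*0)² = (-4/(2/(1 - 6)) + 0)² = (-4/(2/(-5)) + 0)² = (-4/((-⅕*2)) + 0)² = (-4/(-⅖) + 0)² = (-4*(-5/2) + 0)² = (10 + 0)² = 10² = 100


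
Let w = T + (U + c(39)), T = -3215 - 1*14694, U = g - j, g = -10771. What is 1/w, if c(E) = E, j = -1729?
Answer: -1/26912 ≈ -3.7158e-5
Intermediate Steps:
U = -9042 (U = -10771 - 1*(-1729) = -10771 + 1729 = -9042)
T = -17909 (T = -3215 - 14694 = -17909)
w = -26912 (w = -17909 + (-9042 + 39) = -17909 - 9003 = -26912)
1/w = 1/(-26912) = -1/26912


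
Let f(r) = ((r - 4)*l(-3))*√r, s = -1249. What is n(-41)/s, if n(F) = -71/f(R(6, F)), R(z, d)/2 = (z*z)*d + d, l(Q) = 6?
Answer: 71*I*√3034/69074386248 ≈ 5.6617e-8*I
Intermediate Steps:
R(z, d) = 2*d + 2*d*z² (R(z, d) = 2*((z*z)*d + d) = 2*(z²*d + d) = 2*(d*z² + d) = 2*(d + d*z²) = 2*d + 2*d*z²)
f(r) = √r*(-24 + 6*r) (f(r) = ((r - 4)*6)*√r = ((-4 + r)*6)*√r = (-24 + 6*r)*√r = √r*(-24 + 6*r))
n(F) = -71*√74/(444*√F*(-4 + 74*F)) (n(F) = -71*√2/(12*√F*√(1 + 6²)*(-4 + 2*F*(1 + 6²))) = -71*√2/(12*√F*√(1 + 36)*(-4 + 2*F*(1 + 36))) = -71*√74/(444*√F*(-4 + 2*F*37)) = -71*√74/(444*√F*(-4 + 74*F)))
n(-41)/s = -71*√74/(888*√(-41)*(-2 + 37*(-41)))/(-1249) = -71*√74*(-I*√41/41)/(888*(-2 - 1517))*(-1/1249) = -71/888*√74*(-I*√41/41)/(-1519)*(-1/1249) = -71/888*√74*(-I*√41/41)*(-1/1519)*(-1/1249) = -71*I*√3034/55303752*(-1/1249) = 71*I*√3034/69074386248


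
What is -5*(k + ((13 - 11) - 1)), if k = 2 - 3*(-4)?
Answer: -75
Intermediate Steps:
k = 14 (k = 2 + 12 = 14)
-5*(k + ((13 - 11) - 1)) = -5*(14 + ((13 - 11) - 1)) = -5*(14 + (2 - 1)) = -5*(14 + 1) = -5*15 = -75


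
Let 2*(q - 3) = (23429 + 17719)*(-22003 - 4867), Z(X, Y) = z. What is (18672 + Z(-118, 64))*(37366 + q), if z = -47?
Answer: -10295639454875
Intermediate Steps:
Z(X, Y) = -47
q = -552823377 (q = 3 + ((23429 + 17719)*(-22003 - 4867))/2 = 3 + (41148*(-26870))/2 = 3 + (½)*(-1105646760) = 3 - 552823380 = -552823377)
(18672 + Z(-118, 64))*(37366 + q) = (18672 - 47)*(37366 - 552823377) = 18625*(-552786011) = -10295639454875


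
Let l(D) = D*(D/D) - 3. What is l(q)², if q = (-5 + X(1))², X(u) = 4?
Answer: 4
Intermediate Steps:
q = 1 (q = (-5 + 4)² = (-1)² = 1)
l(D) = -3 + D (l(D) = D*1 - 3 = D - 3 = -3 + D)
l(q)² = (-3 + 1)² = (-2)² = 4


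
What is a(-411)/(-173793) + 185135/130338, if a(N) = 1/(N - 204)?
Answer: 732878809969/515958396330 ≈ 1.4204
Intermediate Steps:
a(N) = 1/(-204 + N)
a(-411)/(-173793) + 185135/130338 = 1/(-204 - 411*(-173793)) + 185135/130338 = -1/173793/(-615) + 185135*(1/130338) = -1/615*(-1/173793) + 185135/130338 = 1/106882695 + 185135/130338 = 732878809969/515958396330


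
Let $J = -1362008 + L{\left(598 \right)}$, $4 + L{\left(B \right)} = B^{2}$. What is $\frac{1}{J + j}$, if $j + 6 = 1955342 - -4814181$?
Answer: $\frac{1}{5765109} \approx 1.7346 \cdot 10^{-7}$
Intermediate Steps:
$j = 6769517$ ($j = -6 + \left(1955342 - -4814181\right) = -6 + \left(1955342 + 4814181\right) = -6 + 6769523 = 6769517$)
$L{\left(B \right)} = -4 + B^{2}$
$J = -1004408$ ($J = -1362008 - \left(4 - 598^{2}\right) = -1362008 + \left(-4 + 357604\right) = -1362008 + 357600 = -1004408$)
$\frac{1}{J + j} = \frac{1}{-1004408 + 6769517} = \frac{1}{5765109}$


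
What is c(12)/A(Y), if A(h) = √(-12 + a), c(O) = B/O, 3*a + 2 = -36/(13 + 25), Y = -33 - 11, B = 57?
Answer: -19*I*√10545/1480 ≈ -1.3183*I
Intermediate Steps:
Y = -44
a = -56/57 (a = -⅔ + (-36/(13 + 25))/3 = -⅔ + (-36/38)/3 = -⅔ + (-36*1/38)/3 = -⅔ + (⅓)*(-18/19) = -⅔ - 6/19 = -56/57 ≈ -0.98246)
c(O) = 57/O
A(h) = 2*I*√10545/57 (A(h) = √(-12 - 56/57) = √(-740/57) = 2*I*√10545/57)
c(12)/A(Y) = (57/12)/((2*I*√10545/57)) = (57*(1/12))*(-I*√10545/370) = 19*(-I*√10545/370)/4 = -19*I*√10545/1480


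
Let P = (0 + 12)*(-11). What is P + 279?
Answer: 147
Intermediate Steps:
P = -132 (P = 12*(-11) = -132)
P + 279 = -132 + 279 = 147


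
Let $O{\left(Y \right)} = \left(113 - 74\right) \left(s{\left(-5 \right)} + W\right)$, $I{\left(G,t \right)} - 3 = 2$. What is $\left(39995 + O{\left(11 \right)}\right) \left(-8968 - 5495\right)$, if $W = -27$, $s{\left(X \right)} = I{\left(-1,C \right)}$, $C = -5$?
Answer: $-566038431$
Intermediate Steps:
$I{\left(G,t \right)} = 5$ ($I{\left(G,t \right)} = 3 + 2 = 5$)
$s{\left(X \right)} = 5$
$O{\left(Y \right)} = -858$ ($O{\left(Y \right)} = \left(113 - 74\right) \left(5 - 27\right) = 39 \left(-22\right) = -858$)
$\left(39995 + O{\left(11 \right)}\right) \left(-8968 - 5495\right) = \left(39995 - 858\right) \left(-8968 - 5495\right) = 39137 \left(-14463\right) = -566038431$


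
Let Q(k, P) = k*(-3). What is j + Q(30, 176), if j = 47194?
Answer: 47104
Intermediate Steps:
Q(k, P) = -3*k
j + Q(30, 176) = 47194 - 3*30 = 47194 - 90 = 47104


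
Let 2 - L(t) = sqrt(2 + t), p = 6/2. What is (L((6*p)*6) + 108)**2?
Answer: (110 - sqrt(110))**2 ≈ 9902.6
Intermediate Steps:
p = 3 (p = 6*(1/2) = 3)
L(t) = 2 - sqrt(2 + t)
(L((6*p)*6) + 108)**2 = ((2 - sqrt(2 + (6*3)*6)) + 108)**2 = ((2 - sqrt(2 + 18*6)) + 108)**2 = ((2 - sqrt(2 + 108)) + 108)**2 = ((2 - sqrt(110)) + 108)**2 = (110 - sqrt(110))**2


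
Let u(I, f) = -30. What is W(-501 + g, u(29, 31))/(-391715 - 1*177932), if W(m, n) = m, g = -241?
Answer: 742/569647 ≈ 0.0013026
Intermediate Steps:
W(-501 + g, u(29, 31))/(-391715 - 1*177932) = (-501 - 241)/(-391715 - 1*177932) = -742/(-391715 - 177932) = -742/(-569647) = -742*(-1/569647) = 742/569647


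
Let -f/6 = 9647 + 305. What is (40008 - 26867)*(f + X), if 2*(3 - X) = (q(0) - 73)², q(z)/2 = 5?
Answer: -1621428567/2 ≈ -8.1071e+8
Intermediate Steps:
f = -59712 (f = -6*(9647 + 305) = -6*9952 = -59712)
q(z) = 10 (q(z) = 2*5 = 10)
X = -3963/2 (X = 3 - (10 - 73)²/2 = 3 - ½*(-63)² = 3 - ½*3969 = 3 - 3969/2 = -3963/2 ≈ -1981.5)
(40008 - 26867)*(f + X) = (40008 - 26867)*(-59712 - 3963/2) = 13141*(-123387/2) = -1621428567/2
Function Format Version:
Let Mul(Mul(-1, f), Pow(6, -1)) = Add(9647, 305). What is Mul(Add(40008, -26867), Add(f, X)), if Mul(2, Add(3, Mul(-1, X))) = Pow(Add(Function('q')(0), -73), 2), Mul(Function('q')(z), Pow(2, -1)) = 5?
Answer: Rational(-1621428567, 2) ≈ -8.1071e+8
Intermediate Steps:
f = -59712 (f = Mul(-6, Add(9647, 305)) = Mul(-6, 9952) = -59712)
Function('q')(z) = 10 (Function('q')(z) = Mul(2, 5) = 10)
X = Rational(-3963, 2) (X = Add(3, Mul(Rational(-1, 2), Pow(Add(10, -73), 2))) = Add(3, Mul(Rational(-1, 2), Pow(-63, 2))) = Add(3, Mul(Rational(-1, 2), 3969)) = Add(3, Rational(-3969, 2)) = Rational(-3963, 2) ≈ -1981.5)
Mul(Add(40008, -26867), Add(f, X)) = Mul(Add(40008, -26867), Add(-59712, Rational(-3963, 2))) = Mul(13141, Rational(-123387, 2)) = Rational(-1621428567, 2)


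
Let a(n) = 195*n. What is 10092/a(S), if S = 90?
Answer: 1682/2925 ≈ 0.57504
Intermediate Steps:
10092/a(S) = 10092/((195*90)) = 10092/17550 = 10092*(1/17550) = 1682/2925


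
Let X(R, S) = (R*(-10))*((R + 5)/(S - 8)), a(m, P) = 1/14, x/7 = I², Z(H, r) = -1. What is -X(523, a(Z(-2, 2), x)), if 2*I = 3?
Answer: -12886720/37 ≈ -3.4829e+5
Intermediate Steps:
I = 3/2 (I = (½)*3 = 3/2 ≈ 1.5000)
x = 63/4 (x = 7*(3/2)² = 7*(9/4) = 63/4 ≈ 15.750)
a(m, P) = 1/14
X(R, S) = -10*R*(5 + R)/(-8 + S) (X(R, S) = (-10*R)*((5 + R)/(-8 + S)) = -10*R*(5 + R)/(-8 + S))
-X(523, a(Z(-2, 2), x)) = -(-10)*523*(5 + 523)/(-8 + 1/14) = -(-10)*523*528/(-111/14) = -(-10)*523*(-14)*528/111 = -1*12886720/37 = -12886720/37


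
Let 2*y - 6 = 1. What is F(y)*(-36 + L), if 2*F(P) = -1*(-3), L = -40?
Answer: -114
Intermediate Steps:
y = 7/2 (y = 3 + (1/2)*1 = 3 + 1/2 = 7/2 ≈ 3.5000)
F(P) = 3/2 (F(P) = (-1*(-3))/2 = (1/2)*3 = 3/2)
F(y)*(-36 + L) = 3*(-36 - 40)/2 = (3/2)*(-76) = -114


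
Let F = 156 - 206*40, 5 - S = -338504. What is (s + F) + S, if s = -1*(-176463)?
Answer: 506888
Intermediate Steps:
S = 338509 (S = 5 - 1*(-338504) = 5 + 338504 = 338509)
s = 176463
F = -8084 (F = 156 - 8240 = -8084)
(s + F) + S = (176463 - 8084) + 338509 = 168379 + 338509 = 506888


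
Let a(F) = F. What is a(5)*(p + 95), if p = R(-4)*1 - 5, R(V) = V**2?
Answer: 530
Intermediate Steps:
p = 11 (p = (-4)**2*1 - 5 = 16*1 - 5 = 16 - 5 = 11)
a(5)*(p + 95) = 5*(11 + 95) = 5*106 = 530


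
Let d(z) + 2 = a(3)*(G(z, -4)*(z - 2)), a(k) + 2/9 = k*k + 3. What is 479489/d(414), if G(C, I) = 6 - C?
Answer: -1438467/5939398 ≈ -0.24219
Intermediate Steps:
a(k) = 25/9 + k² (a(k) = -2/9 + (k*k + 3) = -2/9 + (k² + 3) = -2/9 + (3 + k²) = 25/9 + k²)
d(z) = -2 + 106*(-2 + z)*(6 - z)/9 (d(z) = -2 + (25/9 + 3²)*((6 - z)*(z - 2)) = -2 + (25/9 + 9)*((6 - z)*(-2 + z)) = -2 + 106*((-2 + z)*(6 - z))/9 = -2 + 106*(-2 + z)*(6 - z)/9)
479489/d(414) = 479489/(-430/3 - 106/9*414² + (848/9)*414) = 479489/(-430/3 - 106/9*171396 + 39008) = 479489/(-430/3 - 2018664 + 39008) = 479489/(-5939398/3) = 479489*(-3/5939398) = -1438467/5939398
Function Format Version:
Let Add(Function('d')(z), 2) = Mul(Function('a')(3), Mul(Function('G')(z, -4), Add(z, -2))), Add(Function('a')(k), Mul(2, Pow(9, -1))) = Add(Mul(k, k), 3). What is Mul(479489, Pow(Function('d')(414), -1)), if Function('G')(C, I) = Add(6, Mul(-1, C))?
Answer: Rational(-1438467, 5939398) ≈ -0.24219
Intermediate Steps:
Function('a')(k) = Add(Rational(25, 9), Pow(k, 2)) (Function('a')(k) = Add(Rational(-2, 9), Add(Mul(k, k), 3)) = Add(Rational(-2, 9), Add(Pow(k, 2), 3)) = Add(Rational(-2, 9), Add(3, Pow(k, 2))) = Add(Rational(25, 9), Pow(k, 2)))
Function('d')(z) = Add(-2, Mul(Rational(106, 9), Add(-2, z), Add(6, Mul(-1, z)))) (Function('d')(z) = Add(-2, Mul(Add(Rational(25, 9), Pow(3, 2)), Mul(Add(6, Mul(-1, z)), Add(z, -2)))) = Add(-2, Mul(Add(Rational(25, 9), 9), Mul(Add(6, Mul(-1, z)), Add(-2, z)))) = Add(-2, Mul(Rational(106, 9), Mul(Add(-2, z), Add(6, Mul(-1, z))))) = Add(-2, Mul(Rational(106, 9), Add(-2, z), Add(6, Mul(-1, z)))))
Mul(479489, Pow(Function('d')(414), -1)) = Mul(479489, Pow(Add(Rational(-430, 3), Mul(Rational(-106, 9), Pow(414, 2)), Mul(Rational(848, 9), 414)), -1)) = Mul(479489, Pow(Add(Rational(-430, 3), Mul(Rational(-106, 9), 171396), 39008), -1)) = Mul(479489, Pow(Add(Rational(-430, 3), -2018664, 39008), -1)) = Mul(479489, Pow(Rational(-5939398, 3), -1)) = Mul(479489, Rational(-3, 5939398)) = Rational(-1438467, 5939398)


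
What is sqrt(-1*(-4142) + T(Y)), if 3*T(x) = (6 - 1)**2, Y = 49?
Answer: sqrt(37353)/3 ≈ 64.423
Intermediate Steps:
T(x) = 25/3 (T(x) = (6 - 1)**2/3 = (1/3)*5**2 = (1/3)*25 = 25/3)
sqrt(-1*(-4142) + T(Y)) = sqrt(-1*(-4142) + 25/3) = sqrt(4142 + 25/3) = sqrt(12451/3) = sqrt(37353)/3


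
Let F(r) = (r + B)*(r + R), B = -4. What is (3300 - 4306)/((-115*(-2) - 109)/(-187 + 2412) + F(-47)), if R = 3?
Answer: -2238350/4993021 ≈ -0.44830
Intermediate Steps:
F(r) = (-4 + r)*(3 + r) (F(r) = (r - 4)*(r + 3) = (-4 + r)*(3 + r))
(3300 - 4306)/((-115*(-2) - 109)/(-187 + 2412) + F(-47)) = (3300 - 4306)/((-115*(-2) - 109)/(-187 + 2412) + (-12 + (-47)² - 1*(-47))) = -1006/((230 - 109)/2225 + (-12 + 2209 + 47)) = -1006/(121*(1/2225) + 2244) = -1006/(121/2225 + 2244) = -1006/4993021/2225 = -1006*2225/4993021 = -2238350/4993021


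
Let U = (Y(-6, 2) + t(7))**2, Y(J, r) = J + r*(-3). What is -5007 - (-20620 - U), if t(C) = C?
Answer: 15638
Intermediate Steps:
Y(J, r) = J - 3*r
U = 25 (U = ((-6 - 3*2) + 7)**2 = ((-6 - 6) + 7)**2 = (-12 + 7)**2 = (-5)**2 = 25)
-5007 - (-20620 - U) = -5007 - (-20620 - 1*25) = -5007 - (-20620 - 25) = -5007 - 1*(-20645) = -5007 + 20645 = 15638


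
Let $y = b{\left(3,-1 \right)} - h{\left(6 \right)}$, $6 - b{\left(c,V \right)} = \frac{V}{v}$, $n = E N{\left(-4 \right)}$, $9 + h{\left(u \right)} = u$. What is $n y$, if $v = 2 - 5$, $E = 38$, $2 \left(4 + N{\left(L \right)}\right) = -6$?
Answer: $- \frac{6916}{3} \approx -2305.3$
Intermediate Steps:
$N{\left(L \right)} = -7$ ($N{\left(L \right)} = -4 + \frac{1}{2} \left(-6\right) = -4 - 3 = -7$)
$h{\left(u \right)} = -9 + u$
$v = -3$ ($v = 2 - 5 = -3$)
$n = -266$ ($n = 38 \left(-7\right) = -266$)
$b{\left(c,V \right)} = 6 + \frac{V}{3}$ ($b{\left(c,V \right)} = 6 - \frac{V}{-3} = 6 - V \left(- \frac{1}{3}\right) = 6 - - \frac{V}{3} = 6 + \frac{V}{3}$)
$y = \frac{26}{3}$ ($y = \left(6 + \frac{1}{3} \left(-1\right)\right) - \left(-9 + 6\right) = \left(6 - \frac{1}{3}\right) - -3 = \frac{17}{3} + 3 = \frac{26}{3} \approx 8.6667$)
$n y = \left(-266\right) \frac{26}{3} = - \frac{6916}{3}$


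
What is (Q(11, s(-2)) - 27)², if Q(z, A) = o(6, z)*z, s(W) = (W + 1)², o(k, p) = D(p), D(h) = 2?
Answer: 25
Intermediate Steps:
o(k, p) = 2
s(W) = (1 + W)²
Q(z, A) = 2*z
(Q(11, s(-2)) - 27)² = (2*11 - 27)² = (22 - 27)² = (-5)² = 25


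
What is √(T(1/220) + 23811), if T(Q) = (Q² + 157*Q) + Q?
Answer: 3*√128054129/220 ≈ 154.31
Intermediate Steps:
T(Q) = Q² + 158*Q
√(T(1/220) + 23811) = √((158 + 1/220)/220 + 23811) = √((1/220)*(34761/220) + 23811) = √(34761/48400 + 23811) = √(1152487161/48400) = 3*√128054129/220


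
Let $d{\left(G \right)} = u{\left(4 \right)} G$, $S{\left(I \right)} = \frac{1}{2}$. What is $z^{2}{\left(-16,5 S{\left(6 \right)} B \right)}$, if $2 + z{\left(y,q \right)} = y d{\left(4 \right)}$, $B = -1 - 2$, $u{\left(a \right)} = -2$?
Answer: $15876$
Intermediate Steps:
$S{\left(I \right)} = \frac{1}{2}$
$d{\left(G \right)} = - 2 G$
$B = -3$
$z{\left(y,q \right)} = -2 - 8 y$ ($z{\left(y,q \right)} = -2 + y \left(\left(-2\right) 4\right) = -2 + y \left(-8\right) = -2 - 8 y$)
$z^{2}{\left(-16,5 S{\left(6 \right)} B \right)} = \left(-2 - -128\right)^{2} = \left(-2 + 128\right)^{2} = 126^{2} = 15876$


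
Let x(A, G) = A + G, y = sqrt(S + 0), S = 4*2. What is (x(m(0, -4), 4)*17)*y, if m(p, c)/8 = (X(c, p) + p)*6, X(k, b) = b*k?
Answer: 136*sqrt(2) ≈ 192.33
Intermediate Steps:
S = 8
y = 2*sqrt(2) (y = sqrt(8 + 0) = sqrt(8) = 2*sqrt(2) ≈ 2.8284)
m(p, c) = 48*p + 48*c*p (m(p, c) = 8*((p*c + p)*6) = 8*((c*p + p)*6) = 8*((p + c*p)*6) = 8*(6*p + 6*c*p) = 48*p + 48*c*p)
(x(m(0, -4), 4)*17)*y = ((48*0*(1 - 4) + 4)*17)*(2*sqrt(2)) = ((48*0*(-3) + 4)*17)*(2*sqrt(2)) = ((0 + 4)*17)*(2*sqrt(2)) = (4*17)*(2*sqrt(2)) = 68*(2*sqrt(2)) = 136*sqrt(2)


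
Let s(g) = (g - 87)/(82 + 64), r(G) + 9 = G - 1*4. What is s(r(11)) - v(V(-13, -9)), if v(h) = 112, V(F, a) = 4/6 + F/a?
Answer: -16441/146 ≈ -112.61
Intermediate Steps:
V(F, a) = ⅔ + F/a (V(F, a) = 4*(⅙) + F/a = ⅔ + F/a)
r(G) = -13 + G (r(G) = -9 + (G - 1*4) = -9 + (G - 4) = -9 + (-4 + G) = -13 + G)
s(g) = -87/146 + g/146 (s(g) = (-87 + g)/146 = (-87 + g)*(1/146) = -87/146 + g/146)
s(r(11)) - v(V(-13, -9)) = (-87/146 + (-13 + 11)/146) - 1*112 = (-87/146 + (1/146)*(-2)) - 112 = (-87/146 - 1/73) - 112 = -89/146 - 112 = -16441/146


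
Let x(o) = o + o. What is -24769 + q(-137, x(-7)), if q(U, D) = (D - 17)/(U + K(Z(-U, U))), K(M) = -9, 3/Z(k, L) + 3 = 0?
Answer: -3616243/146 ≈ -24769.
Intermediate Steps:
Z(k, L) = -1 (Z(k, L) = 3/(-3 + 0) = 3/(-3) = 3*(-1/3) = -1)
x(o) = 2*o
q(U, D) = (-17 + D)/(-9 + U) (q(U, D) = (D - 17)/(U - 9) = (-17 + D)/(-9 + U))
-24769 + q(-137, x(-7)) = -24769 + (-17 + 2*(-7))/(-9 - 137) = -24769 + (-17 - 14)/(-146) = -24769 - 1/146*(-31) = -24769 + 31/146 = -3616243/146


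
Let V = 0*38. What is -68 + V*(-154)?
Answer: -68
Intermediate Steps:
V = 0
-68 + V*(-154) = -68 + 0*(-154) = -68 + 0 = -68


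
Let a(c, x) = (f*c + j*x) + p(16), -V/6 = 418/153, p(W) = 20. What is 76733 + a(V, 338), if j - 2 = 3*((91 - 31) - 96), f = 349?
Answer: 1795411/51 ≈ 35204.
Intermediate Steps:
V = -836/51 (V = -2508/153 = -6*418/153 = -836/51 ≈ -16.392)
j = -106 (j = 2 + 3*((91 - 31) - 96) = 2 + 3*(60 - 96) = 2 + 3*(-36) = 2 - 108 = -106)
a(c, x) = 20 - 106*x + 349*c (a(c, x) = (349*c - 106*x) + 20 = (-106*x + 349*c) + 20 = 20 - 106*x + 349*c)
76733 + a(V, 338) = 76733 + (20 - 106*338 + 349*(-836/51)) = 76733 + (20 - 35828 - 291764/51) = 76733 - 2117972/51 = 1795411/51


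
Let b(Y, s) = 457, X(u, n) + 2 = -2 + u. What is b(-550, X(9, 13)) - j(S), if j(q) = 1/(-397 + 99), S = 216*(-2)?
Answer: 136187/298 ≈ 457.00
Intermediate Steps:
X(u, n) = -4 + u (X(u, n) = -2 + (-2 + u) = -4 + u)
S = -432
j(q) = -1/298 (j(q) = 1/(-298) = -1/298)
b(-550, X(9, 13)) - j(S) = 457 - 1*(-1/298) = 457 + 1/298 = 136187/298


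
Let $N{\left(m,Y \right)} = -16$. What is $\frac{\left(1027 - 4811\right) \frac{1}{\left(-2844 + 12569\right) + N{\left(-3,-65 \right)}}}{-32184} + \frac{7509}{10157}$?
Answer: $\frac{41900162932}{56675054457} \approx 0.73931$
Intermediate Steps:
$\frac{\left(1027 - 4811\right) \frac{1}{\left(-2844 + 12569\right) + N{\left(-3,-65 \right)}}}{-32184} + \frac{7509}{10157} = \frac{\left(1027 - 4811\right) \frac{1}{\left(-2844 + 12569\right) - 16}}{-32184} + \frac{7509}{10157} = - \frac{3784}{9725 - 16} \left(- \frac{1}{32184}\right) + 7509 \cdot \frac{1}{10157} = - \frac{3784}{9709} \left(- \frac{1}{32184}\right) + \frac{7509}{10157} = \left(-3784\right) \frac{1}{9709} \left(- \frac{1}{32184}\right) + \frac{7509}{10157} = \left(- \frac{3784}{9709}\right) \left(- \frac{1}{32184}\right) + \frac{7509}{10157} = \frac{473}{39059307} + \frac{7509}{10157} = \frac{41900162932}{56675054457}$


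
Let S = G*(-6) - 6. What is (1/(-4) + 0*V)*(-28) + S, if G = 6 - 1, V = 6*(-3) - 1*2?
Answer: -29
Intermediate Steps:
V = -20 (V = -18 - 2 = -20)
G = 5
S = -36 (S = 5*(-6) - 6 = -30 - 6 = -36)
(1/(-4) + 0*V)*(-28) + S = (1/(-4) + 0*(-20))*(-28) - 36 = (-¼ + 0)*(-28) - 36 = -¼*(-28) - 36 = 7 - 36 = -29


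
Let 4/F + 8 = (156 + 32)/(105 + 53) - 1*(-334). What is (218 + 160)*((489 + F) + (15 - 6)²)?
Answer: 77351799/359 ≈ 2.1546e+5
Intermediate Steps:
F = 79/6462 (F = 4/(-8 + ((156 + 32)/(105 + 53) - 1*(-334))) = 4/(-8 + (188/158 + 334)) = 4/(-8 + (188*(1/158) + 334)) = 4/(-8 + (94/79 + 334)) = 4/(-8 + 26480/79) = 4/(25848/79) = 4*(79/25848) = 79/6462 ≈ 0.012225)
(218 + 160)*((489 + F) + (15 - 6)²) = (218 + 160)*((489 + 79/6462) + (15 - 6)²) = 378*(3159997/6462 + 9²) = 378*(3159997/6462 + 81) = 378*(3683419/6462) = 77351799/359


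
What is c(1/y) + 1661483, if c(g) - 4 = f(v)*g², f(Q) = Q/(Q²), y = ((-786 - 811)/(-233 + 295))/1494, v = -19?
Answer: 80503376619093/48457771 ≈ 1.6613e+6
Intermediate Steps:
y = -1597/92628 (y = -1597/62*(1/1494) = -1597*1/62*(1/1494) = -1597/62*1/1494 = -1597/92628 ≈ -0.017241)
f(Q) = 1/Q (f(Q) = Q/Q² = 1/Q)
c(g) = 4 - g²/19 (c(g) = 4 + g²/(-19) = 4 - g²/19)
c(1/y) + 1661483 = (4 - (1/(-1597/92628))²/19) + 1661483 = (4 - (-92628/1597)²/19) + 1661483 = (4 - 1/19*8579946384/2550409) + 1661483 = (4 - 8579946384/48457771) + 1661483 = -8386115300/48457771 + 1661483 = 80503376619093/48457771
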